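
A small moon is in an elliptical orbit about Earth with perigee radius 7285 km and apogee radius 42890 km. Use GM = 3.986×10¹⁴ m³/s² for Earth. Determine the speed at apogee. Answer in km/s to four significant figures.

v ≈ 1.643 km/s

Semi-major axis a = (r_p + r_a)/2 = 25088 km = 2.509×10⁷ m.
Vis-viva: v² = μ(2/r − 1/a) = 3.986×10¹⁴ × (4.663×10⁻⁸ − 3.986×10⁻⁸) = 2.699×10⁶ m²/s².
v = 1643 m/s = 1.643 km/s.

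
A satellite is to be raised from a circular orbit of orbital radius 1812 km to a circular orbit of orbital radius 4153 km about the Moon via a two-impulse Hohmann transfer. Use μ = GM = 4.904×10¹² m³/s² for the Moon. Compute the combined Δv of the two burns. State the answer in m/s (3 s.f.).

Δv_total ≈ 536 m/s

r₁ = 1812 km = 1.812×10⁶ m.
r₂ = 4153 km = 4.153×10⁶ m.
Transfer ellipse a_t = (r₁ + r₂)/2 = 2.982×10⁶ m.
At r₁: circular v_c1 = √(μ/r₁) = 1645 m/s; transfer-perilune v_p = √[μ(2/r₁ − 1/a_t)] = 1941 m/s.
Δv₁ = v_p − v_c1 = 296.2 m/s.
At r₂: circular v_c2 = √(μ/r₂) = 1087 m/s; transfer-apolune v_a = √[μ(2/r₂ − 1/a_t)] = 847.0 m/s.
Δv₂ = v_c2 − v_a = 239.7 m/s.
Total Δv = Δv₁ + Δv₂ = 535.8 m/s.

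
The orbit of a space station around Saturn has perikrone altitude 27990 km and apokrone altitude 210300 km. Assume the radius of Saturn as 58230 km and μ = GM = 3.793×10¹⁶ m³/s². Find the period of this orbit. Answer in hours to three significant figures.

r_p = 58230 + 27990 = 86220 km = 8.6220×10⁷ m.
r_a = 58230 + 210300 = 268530 km = 2.6853×10⁸ m.
Semi-major axis a = (r_p + r_a)/2 = (86220 + 2.6853×10⁵)/2 = 1.7738×10⁵ km = 1.774×10⁸ m.
By Kepler's third law T = 2π√(a³/μ) = 2π × 1.213×10⁴ = 7.621×10⁴ s.
= 21.17 hours.

T ≈ 21.2 hours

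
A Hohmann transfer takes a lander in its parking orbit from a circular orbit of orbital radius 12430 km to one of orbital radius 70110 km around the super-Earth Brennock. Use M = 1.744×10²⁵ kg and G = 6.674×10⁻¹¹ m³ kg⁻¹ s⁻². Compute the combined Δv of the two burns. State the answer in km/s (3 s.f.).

μ = GM = 6.674×10⁻¹¹ × 1.744×10²⁵ = 1.164×10¹⁵ m³/s².
r₁ = 12430 km = 1.243×10⁷ m.
r₂ = 70110 km = 7.011×10⁷ m.
Transfer ellipse a_t = (r₁ + r₂)/2 = 4.127×10⁷ m.
At r₁: circular v_c1 = √(μ/r₁) = 9677 m/s; transfer-periapsis v_p = √[μ(2/r₁ − 1/a_t)] = 12610 m/s.
Δv₁ = v_p − v_c1 = 2936 m/s.
At r₂: circular v_c2 = √(μ/r₂) = 4075 m/s; transfer-apoapsis v_a = √[μ(2/r₂ − 1/a_t)] = 2236 m/s.
Δv₂ = v_c2 − v_a = 1838 m/s.
Total Δv = Δv₁ + Δv₂ = 4774 m/s = 4.774 km/s.

Δv_total ≈ 4.77 km/s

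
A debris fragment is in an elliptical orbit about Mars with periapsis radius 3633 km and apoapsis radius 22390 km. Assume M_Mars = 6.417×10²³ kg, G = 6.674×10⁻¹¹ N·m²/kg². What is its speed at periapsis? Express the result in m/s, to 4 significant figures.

μ = GM = 6.674×10⁻¹¹ × 6.417×10²³ = 4.283×10¹³ m³/s².
Semi-major axis a = (r_p + r_a)/2 = 13012 km = 1.301×10⁷ m.
Vis-viva: v² = μ(2/r − 1/a) = 4.283×10¹³ × (5.505×10⁻⁷ − 7.686×10⁻⁸) = 2.029×10⁷ m²/s².
v = 4504 m/s.

v ≈ 4504 m/s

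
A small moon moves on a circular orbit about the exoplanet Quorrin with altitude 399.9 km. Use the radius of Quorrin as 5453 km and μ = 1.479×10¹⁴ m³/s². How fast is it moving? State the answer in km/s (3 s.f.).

r = 5453 + 399.9 = 5852.9 km = 5.8529×10⁶ m.
For a circular orbit v = √(μ/r) = √(1.479×10¹⁴ / 5.853×10⁶) = √(2.527×10⁷) = 5027 m/s.
That is 5.027 km/s.

v ≈ 5.03 km/s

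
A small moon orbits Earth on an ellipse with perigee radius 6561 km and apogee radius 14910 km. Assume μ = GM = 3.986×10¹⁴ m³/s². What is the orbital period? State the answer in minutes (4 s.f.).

Semi-major axis a = (r_p + r_a)/2 = (6561.0 + 14910)/2 = 10736 km = 1.074×10⁷ m.
By Kepler's third law T = 2π√(a³/μ) = 2π × 1.762×10³ = 1.107×10⁴ s.
= 184.5 minutes.

T ≈ 184.5 minutes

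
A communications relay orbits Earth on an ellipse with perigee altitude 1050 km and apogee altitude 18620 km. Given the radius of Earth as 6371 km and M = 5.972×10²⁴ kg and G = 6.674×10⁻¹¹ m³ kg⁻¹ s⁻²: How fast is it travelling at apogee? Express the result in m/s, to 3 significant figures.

μ = GM = 6.674×10⁻¹¹ × 5.972×10²⁴ = 3.986×10¹⁴ m³/s².
r_p = 6371 + 1050 = 7421.0 km = 7.4210×10⁶ m.
r_a = 6371 + 18620 = 24991 km = 2.4991×10⁷ m.
Semi-major axis a = (r_p + r_a)/2 = 16206 km = 1.621×10⁷ m.
Vis-viva: v² = μ(2/r − 1/a) = 3.986×10¹⁴ × (8.003×10⁻⁸ − 6.171×10⁻⁸) = 7.303×10⁶ m²/s².
v = 2702 m/s.

v ≈ 2700 m/s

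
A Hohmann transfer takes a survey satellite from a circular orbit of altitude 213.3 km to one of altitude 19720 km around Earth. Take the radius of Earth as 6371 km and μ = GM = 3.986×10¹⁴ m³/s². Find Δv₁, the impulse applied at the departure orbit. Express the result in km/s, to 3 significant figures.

Δv ≈ 2.05 km/s

r₁ = 6371 + 213.3 = 6584.3 km = 6.5843×10⁶ m.
r₂ = 6371 + 19720 = 26091 km = 2.6091×10⁷ m.
Transfer ellipse a_t = (r₁ + r₂)/2 = 1.634×10⁷ m.
At r₁: circular v_c1 = √(μ/r₁) = 7781 m/s; transfer-perigee v_p = √[μ(2/r₁ − 1/a_t)] = 9833 m/s.
Δv₁ = v_p − v_c1 = 2052 m/s.
= 2.052 km/s.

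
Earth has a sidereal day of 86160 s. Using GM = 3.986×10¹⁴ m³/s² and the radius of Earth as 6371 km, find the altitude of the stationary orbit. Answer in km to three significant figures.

A synchronous orbit has period T, so by Kepler's third law a = (μT²/4π²)^(1/3).
μT²/4π² = 3.986×10¹⁴ × (8.616×10⁴)² / 39.48 = 7.495×10²² m³.
a = 4.216×10⁷ m = 42163 km.
Altitude h = a − R = 42163 − 6371 = 35792 km.

h_sync ≈ 35800 km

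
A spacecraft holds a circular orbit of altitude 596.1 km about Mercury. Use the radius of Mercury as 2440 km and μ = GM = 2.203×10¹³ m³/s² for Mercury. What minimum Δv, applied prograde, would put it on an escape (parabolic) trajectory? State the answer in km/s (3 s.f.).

Δv ≈ 1.12 km/s

r = 2440 + 596.1 = 3036.1 km = 3.0361×10⁶ m.
Circular speed v_c = √(μ/r) = 2694 m/s.
Escape speed v_esc = √(2μ/r) = √2 × v_c = 3809 m/s.
Δv = v_esc − v_c = 1116 m/s = 1.116 km/s.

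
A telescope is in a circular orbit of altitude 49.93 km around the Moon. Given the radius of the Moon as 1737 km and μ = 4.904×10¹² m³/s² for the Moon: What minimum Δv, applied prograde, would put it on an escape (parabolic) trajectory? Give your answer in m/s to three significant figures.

r = 1737 + 49.93 = 1786.9 km = 1.7869×10⁶ m.
Circular speed v_c = √(μ/r) = 1657 m/s.
Escape speed v_esc = √(2μ/r) = √2 × v_c = 2343 m/s.
Δv = v_esc − v_c = 686.2 m/s.

Δv ≈ 686 m/s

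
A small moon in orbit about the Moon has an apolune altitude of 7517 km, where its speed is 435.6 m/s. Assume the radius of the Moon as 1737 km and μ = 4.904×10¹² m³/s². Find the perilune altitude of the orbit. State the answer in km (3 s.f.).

perilune altitude ≈ 281 km

r_a = 1737 + 7517 = 9254.0 km = 9.254×10⁶ m.
Specific energy ε = v²/2 − μ/r = -4.351×10⁵ J/kg, so a = −μ/(2ε) = 5.636×10⁶ m.
The apsides satisfy r_p + r_a = 2a, so the perilune radius is 2a − r_a = 2.018×10⁶ m = 2018.0 km.
Perilune altitude = 2018.0 − 1737 = 281.03 km.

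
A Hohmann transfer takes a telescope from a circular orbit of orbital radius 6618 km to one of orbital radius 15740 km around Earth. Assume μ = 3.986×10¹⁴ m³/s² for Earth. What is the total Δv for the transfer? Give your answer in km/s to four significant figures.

Δv_total ≈ 2.608 km/s

r₁ = 6618 km = 6.618×10⁶ m.
r₂ = 15740 km = 1.574×10⁷ m.
Transfer ellipse a_t = (r₁ + r₂)/2 = 1.118×10⁷ m.
At r₁: circular v_c1 = √(μ/r₁) = 7761 m/s; transfer-perigee v_p = √[μ(2/r₁ − 1/a_t)] = 9209 m/s.
Δv₁ = v_p − v_c1 = 1448 m/s.
At r₂: circular v_c2 = √(μ/r₂) = 5032 m/s; transfer-apogee v_a = √[μ(2/r₂ − 1/a_t)] = 3872 m/s.
Δv₂ = v_c2 − v_a = 1160 m/s.
Total Δv = Δv₁ + Δv₂ = 2608 m/s = 2.608 km/s.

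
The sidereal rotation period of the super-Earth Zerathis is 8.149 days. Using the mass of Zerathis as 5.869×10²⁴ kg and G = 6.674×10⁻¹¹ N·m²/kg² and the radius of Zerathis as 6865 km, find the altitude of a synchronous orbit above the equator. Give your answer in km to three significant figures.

μ = GM = 6.674×10⁻¹¹ × 5.869×10²⁴ = 3.917×10¹⁴ m³/s².
T = 8.149 days = 7.041×10⁵ s.
A synchronous orbit has period T, so by Kepler's third law a = (μT²/4π²)^(1/3).
μT²/4π² = 3.917×10¹⁴ × (7.041×10⁵)² / 39.48 = 4.918×10²⁴ m³.
a = 1.701×10⁸ m = 1.7006×10⁵ km.
Altitude h = a − R = 1.7006×10⁵ − 6865 = 1.6320×10⁵ km.

h_sync ≈ 1.63×10⁵ km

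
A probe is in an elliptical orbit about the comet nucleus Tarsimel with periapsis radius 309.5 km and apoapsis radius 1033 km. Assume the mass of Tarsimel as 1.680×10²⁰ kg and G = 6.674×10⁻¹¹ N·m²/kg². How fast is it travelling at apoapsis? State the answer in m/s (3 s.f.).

v ≈ 70.7 m/s

μ = GM = 6.674×10⁻¹¹ × 1.680×10²⁰ = 1.121×10¹⁰ m³/s².
Semi-major axis a = (r_p + r_a)/2 = 671.25 km = 6.712×10⁵ m.
Vis-viva: v² = μ(2/r − 1/a) = 1.121×10¹⁰ × (1.936×10⁻⁶ − 1.490×10⁻⁶) = 5.005×10³ m²/s².
v = 70.74 m/s.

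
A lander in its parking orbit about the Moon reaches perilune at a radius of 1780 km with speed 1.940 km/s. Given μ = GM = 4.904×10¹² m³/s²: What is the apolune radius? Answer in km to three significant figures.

apolune radius ≈ 3840 km

r_p = 1.780×10⁶ m.
Specific energy ε = v²/2 − μ/r = -8.733×10⁵ J/kg, so a = −μ/(2ε) = 2.808×10⁶ m.
The apsides satisfy r_p + r_a = 2a, so the apolune radius is 2a − r_p = 3.836×10⁶ m = 3835.8 km.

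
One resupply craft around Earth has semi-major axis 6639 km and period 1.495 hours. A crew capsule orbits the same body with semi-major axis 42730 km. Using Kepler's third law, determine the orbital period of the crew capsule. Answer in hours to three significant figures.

T₂ ≈ 24.4 hours

Kepler's third law: T² ∝ a³, so T₂ = T₁ (a₂/a₁)^(3/2).
a₂/a₁ = 6.436, (a₂/a₁)^(3/2) = 16.33.
T₂ = 1.495 × 16.33 = 24.41 hours.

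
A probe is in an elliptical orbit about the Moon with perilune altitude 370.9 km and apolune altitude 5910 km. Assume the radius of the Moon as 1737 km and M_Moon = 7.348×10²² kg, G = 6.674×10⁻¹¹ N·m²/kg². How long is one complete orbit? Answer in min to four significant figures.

T ≈ 509.4 min

μ = GM = 6.674×10⁻¹¹ × 7.348×10²² = 4.904×10¹² m³/s².
r_p = 1737 + 370.9 = 2107.9 km = 2.1079×10⁶ m.
r_a = 1737 + 5910 = 7647.0 km = 7.6470×10⁶ m.
Semi-major axis a = (r_p + r_a)/2 = (2107.9 + 7647.0)/2 = 4877.4 km = 4.877×10⁶ m.
By Kepler's third law T = 2π√(a³/μ) = 2π × 4.864×10³ = 3.056×10⁴ s.
= 509.4 min.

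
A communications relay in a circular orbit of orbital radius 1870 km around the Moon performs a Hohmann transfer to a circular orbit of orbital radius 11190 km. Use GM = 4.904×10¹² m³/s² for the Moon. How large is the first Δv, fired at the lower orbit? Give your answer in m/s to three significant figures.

r₁ = 1870 km = 1.870×10⁶ m.
r₂ = 11190 km = 1.119×10⁷ m.
Transfer ellipse a_t = (r₁ + r₂)/2 = 6.530×10⁶ m.
At r₁: circular v_c1 = √(μ/r₁) = 1619 m/s; transfer-perilune v_p = √[μ(2/r₁ − 1/a_t)] = 2120 m/s.
Δv₁ = v_p − v_c1 = 500.5 m/s.

Δv ≈ 500 m/s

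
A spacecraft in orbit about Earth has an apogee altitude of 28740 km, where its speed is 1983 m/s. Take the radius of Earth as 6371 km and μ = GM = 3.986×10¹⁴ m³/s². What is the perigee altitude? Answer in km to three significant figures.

r_a = 6371 + 28740 = 35111 km = 3.511×10⁷ m.
Specific energy ε = v²/2 − μ/r = -9.386×10⁶ J/kg, so a = −μ/(2ε) = 2.123×10⁷ m.
The apsides satisfy r_p + r_a = 2a, so the perigee radius is 2a − r_a = 7.355×10⁶ m = 7354.6 km.
Perigee altitude = 7354.6 − 6371 = 983.59 km.

perigee altitude ≈ 984 km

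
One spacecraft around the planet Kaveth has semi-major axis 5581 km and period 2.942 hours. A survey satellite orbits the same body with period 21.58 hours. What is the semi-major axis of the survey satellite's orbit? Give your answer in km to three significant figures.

Kepler's third law: a³ ∝ T², so a₂ = a₁ (T₂/T₁)^(2/3).
T₂/T₁ = 7.335, (T₂/T₁)^(2/3) = 3.775.
a₂ = 5581 × 3.775 = 21070 km.

a₂ ≈ 21100 km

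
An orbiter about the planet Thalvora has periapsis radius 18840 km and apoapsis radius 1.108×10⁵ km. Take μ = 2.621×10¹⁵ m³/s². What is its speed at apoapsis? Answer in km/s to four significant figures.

v ≈ 2.622 km/s

Semi-major axis a = (r_p + r_a)/2 = 64820 km = 6.482×10⁷ m.
Vis-viva: v² = μ(2/r − 1/a) = 2.621×10¹⁵ × (1.805×10⁻⁸ − 1.543×10⁻⁸) = 6.875×10⁶ m²/s².
v = 2622 m/s = 2.622 km/s.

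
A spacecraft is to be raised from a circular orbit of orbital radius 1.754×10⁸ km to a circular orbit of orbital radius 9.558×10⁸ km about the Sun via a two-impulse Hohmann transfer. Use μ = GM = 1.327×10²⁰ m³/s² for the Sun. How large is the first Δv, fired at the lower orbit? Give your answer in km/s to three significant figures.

r₁ = 1.754×10⁸ km = 1.754×10¹¹ m.
r₂ = 9.558×10⁸ km = 9.558×10¹¹ m.
Transfer ellipse a_t = (r₁ + r₂)/2 = 5.656×10¹¹ m.
At r₁: circular v_c1 = √(μ/r₁) = 27510 m/s; transfer-perihelion v_p = √[μ(2/r₁ − 1/a_t)] = 35760 m/s.
Δv₁ = v_p − v_c1 = 8250 m/s.
= 8.250 km/s.

Δv ≈ 8.25 km/s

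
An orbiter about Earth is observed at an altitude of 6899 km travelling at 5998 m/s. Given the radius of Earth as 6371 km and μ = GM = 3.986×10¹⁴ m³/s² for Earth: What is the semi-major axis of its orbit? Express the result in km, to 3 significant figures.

r = 6371 + 6899 = 13270 km = 1.327×10⁷ m.
Vis-viva rearranged: 1/a = 2/r − v²/μ = 1.507×10⁻⁷ − 9.026×10⁻⁸ = 6.046×10⁻⁸ m⁻¹.
a = 1.654×10⁷ m = 16540 km.

a ≈ 16500 km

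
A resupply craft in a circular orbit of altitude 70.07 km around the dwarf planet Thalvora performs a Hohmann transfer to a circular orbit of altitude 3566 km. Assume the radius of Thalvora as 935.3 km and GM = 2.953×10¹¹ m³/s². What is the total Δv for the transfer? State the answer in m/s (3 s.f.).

Δv_total ≈ 252 m/s

r₁ = 935.3 + 70.07 = 1005.4 km = 1.0054×10⁶ m.
r₂ = 935.3 + 3566 = 4501.3 km = 4.5013×10⁶ m.
Transfer ellipse a_t = (r₁ + r₂)/2 = 2.753×10⁶ m.
At r₁: circular v_c1 = √(μ/r₁) = 542.0 m/s; transfer-periapsis v_p = √[μ(2/r₁ − 1/a_t)] = 693.0 m/s.
Δv₁ = v_p − v_c1 = 151.0 m/s.
At r₂: circular v_c2 = √(μ/r₂) = 256.1 m/s; transfer-apoapsis v_a = √[μ(2/r₂ − 1/a_t)] = 154.8 m/s.
Δv₂ = v_c2 − v_a = 101.4 m/s.
Total Δv = Δv₁ + Δv₂ = 252.4 m/s.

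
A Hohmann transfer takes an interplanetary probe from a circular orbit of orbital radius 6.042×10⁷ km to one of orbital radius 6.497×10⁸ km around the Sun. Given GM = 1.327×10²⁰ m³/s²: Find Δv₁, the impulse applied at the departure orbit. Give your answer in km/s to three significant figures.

r₁ = 6.042×10⁷ km = 6.042×10¹⁰ m.
r₂ = 6.497×10⁸ km = 6.497×10¹¹ m.
Transfer ellipse a_t = (r₁ + r₂)/2 = 3.551×10¹¹ m.
At r₁: circular v_c1 = √(μ/r₁) = 46860 m/s; transfer-perihelion v_p = √[μ(2/r₁ − 1/a_t)] = 63390 m/s.
Δv₁ = v_p − v_c1 = 16530 m/s.
= 16.53 km/s.

Δv ≈ 16.5 km/s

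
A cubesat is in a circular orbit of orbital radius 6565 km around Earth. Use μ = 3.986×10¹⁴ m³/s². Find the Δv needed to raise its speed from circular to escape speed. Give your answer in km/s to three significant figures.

Δv ≈ 3.23 km/s

r = 6565 km = 6.565×10⁶ m.
Circular speed v_c = √(μ/r) = 7792 m/s.
Escape speed v_esc = √(2μ/r) = √2 × v_c = 11020 m/s.
Δv = v_esc − v_c = 3228 m/s = 3.228 km/s.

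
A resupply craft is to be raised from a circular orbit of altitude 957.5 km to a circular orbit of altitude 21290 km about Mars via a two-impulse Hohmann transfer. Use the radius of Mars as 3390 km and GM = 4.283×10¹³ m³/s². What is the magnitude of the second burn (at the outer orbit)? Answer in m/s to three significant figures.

r₁ = 3390 + 957.5 = 4347.5 km = 4.3475×10⁶ m.
r₂ = 3390 + 21290 = 24680 km = 2.4680×10⁷ m.
Transfer ellipse a_t = (r₁ + r₂)/2 = 1.451×10⁷ m.
At r₁: circular v_c1 = √(μ/r₁) = 3139 m/s; transfer-periapsis v_p = √[μ(2/r₁ − 1/a_t)] = 4093 m/s.
At r₂: circular v_c2 = √(μ/r₂) = 1317 m/s; transfer-apoapsis v_a = √[μ(2/r₂ − 1/a_t)] = 721.0 m/s.
Δv₂ = v_c2 − v_a = 596.4 m/s.

Δv ≈ 596 m/s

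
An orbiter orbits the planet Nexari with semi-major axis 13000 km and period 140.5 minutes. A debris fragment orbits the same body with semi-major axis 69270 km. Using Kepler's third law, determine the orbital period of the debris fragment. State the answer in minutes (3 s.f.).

T₂ ≈ 1730 minutes

Kepler's third law: T² ∝ a³, so T₂ = T₁ (a₂/a₁)^(3/2).
a₂/a₁ = 5.328, (a₂/a₁)^(3/2) = 12.30.
T₂ = 140.5 × 12.30 = 1728 minutes.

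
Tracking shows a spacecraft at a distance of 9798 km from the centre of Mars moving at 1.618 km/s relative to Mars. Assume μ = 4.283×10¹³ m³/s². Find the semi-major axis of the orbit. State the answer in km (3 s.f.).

a ≈ 6990 km

r = 9.798×10⁶ m.
Vis-viva rearranged: 1/a = 2/r − v²/μ = 2.041×10⁻⁷ − 6.112×10⁻⁸ = 1.430×10⁻⁷ m⁻¹.
a = 6.993×10⁶ m = 6993.0 km.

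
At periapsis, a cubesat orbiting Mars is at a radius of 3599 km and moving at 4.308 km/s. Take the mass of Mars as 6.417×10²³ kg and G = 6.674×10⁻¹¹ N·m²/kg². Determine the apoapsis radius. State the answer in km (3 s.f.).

μ = GM = 6.674×10⁻¹¹ × 6.417×10²³ = 4.283×10¹³ m³/s².
r_p = 3.599×10⁶ m.
Specific energy ε = v²/2 − μ/r = -2.620×10⁶ J/kg, so a = −μ/(2ε) = 8.172×10⁶ m.
The apsides satisfy r_p + r_a = 2a, so the apoapsis radius is 2a − r_p = 1.275×10⁷ m = 12745 km.

apoapsis radius ≈ 12700 km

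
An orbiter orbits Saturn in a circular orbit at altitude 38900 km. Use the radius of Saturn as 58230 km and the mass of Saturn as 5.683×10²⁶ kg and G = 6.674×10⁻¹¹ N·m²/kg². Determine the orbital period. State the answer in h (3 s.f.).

T ≈ 8.58 h

μ = GM = 6.674×10⁻¹¹ × 5.683×10²⁶ = 3.793×10¹⁶ m³/s².
r = 58230 + 38900 = 97130 km = 9.7130×10⁷ m.
Kepler's third law: T = 2π√(r³/μ) = 2π√((9.713×10⁷)³ / 3.793×10¹⁶).
r³/μ = 2.416×10⁷ s², so T = 2π × 4.915×10³ = 3.088×10⁴ s.
Converting: 3.088×10⁴ s ÷ 3600 = 8.579 h.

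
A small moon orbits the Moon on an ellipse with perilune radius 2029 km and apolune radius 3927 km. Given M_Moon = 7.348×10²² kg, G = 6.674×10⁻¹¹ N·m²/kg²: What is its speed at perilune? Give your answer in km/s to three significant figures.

v ≈ 1.79 km/s

μ = GM = 6.674×10⁻¹¹ × 7.348×10²² = 4.904×10¹² m³/s².
Semi-major axis a = (r_p + r_a)/2 = 2978.0 km = 2.978×10⁶ m.
Vis-viva: v² = μ(2/r − 1/a) = 4.904×10¹² × (9.857×10⁻⁷ − 3.358×10⁻⁷) = 3.187×10⁶ m²/s².
v = 1785 m/s = 1.785 km/s.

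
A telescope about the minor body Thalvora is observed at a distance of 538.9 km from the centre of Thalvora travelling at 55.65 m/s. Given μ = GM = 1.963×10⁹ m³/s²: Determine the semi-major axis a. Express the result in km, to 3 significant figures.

r = 5.389×10⁵ m.
Specific orbital energy ε = v²/2 − μ/r = (55.65)²/2 − 1.963×10⁹/5.389×10⁵ = -2.094×10³ J/kg.
Since ε = −μ/(2a), a = −μ/(2ε) = 4.687×10⁵ m = 468.69 km.

a ≈ 469 km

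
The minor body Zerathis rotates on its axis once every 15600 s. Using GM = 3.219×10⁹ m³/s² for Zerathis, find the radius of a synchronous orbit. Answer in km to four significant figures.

r_sync ≈ 270.7 km

A synchronous orbit has period T, so by Kepler's third law a = (μT²/4π²)^(1/3).
μT²/4π² = 3.219×10⁹ × (1.560×10⁴)² / 39.48 = 1.984×10¹⁶ m³.
a = 2.707×10⁵ m = 270.73 km.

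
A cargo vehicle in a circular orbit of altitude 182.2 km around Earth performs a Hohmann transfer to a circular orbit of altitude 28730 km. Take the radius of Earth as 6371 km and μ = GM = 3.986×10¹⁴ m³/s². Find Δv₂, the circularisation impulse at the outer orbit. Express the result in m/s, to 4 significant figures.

Δv ≈ 1480 m/s

r₁ = 6371 + 182.2 = 6553.2 km = 6.5532×10⁶ m.
r₂ = 6371 + 28730 = 35101 km = 3.5101×10⁷ m.
Transfer ellipse a_t = (r₁ + r₂)/2 = 2.083×10⁷ m.
At r₁: circular v_c1 = √(μ/r₁) = 7799 m/s; transfer-perigee v_p = √[μ(2/r₁ − 1/a_t)] = 10120 m/s.
At r₂: circular v_c2 = √(μ/r₂) = 3370 m/s; transfer-apogee v_a = √[μ(2/r₂ − 1/a_t)] = 1890 m/s.
Δv₂ = v_c2 − v_a = 1480 m/s.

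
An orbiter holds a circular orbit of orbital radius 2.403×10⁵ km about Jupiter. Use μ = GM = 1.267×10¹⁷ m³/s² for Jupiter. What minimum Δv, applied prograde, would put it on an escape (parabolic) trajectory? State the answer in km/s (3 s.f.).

Δv ≈ 9.51 km/s

r = 2.403×10⁵ km = 2.403×10⁸ m.
Circular speed v_c = √(μ/r) = 22960 m/s.
Escape speed v_esc = √(2μ/r) = √2 × v_c = 32470 m/s.
Δv = v_esc − v_c = 9511 m/s = 9.511 km/s.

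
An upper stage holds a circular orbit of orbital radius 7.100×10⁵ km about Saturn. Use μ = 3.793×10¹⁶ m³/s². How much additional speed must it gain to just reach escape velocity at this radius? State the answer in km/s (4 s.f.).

r = 7.100×10⁵ km = 7.100×10⁸ m.
Circular speed v_c = √(μ/r) = 7309 m/s.
Escape speed v_esc = √(2μ/r) = √2 × v_c = 10340 m/s.
Δv = v_esc − v_c = 3028 m/s = 3.028 km/s.

Δv ≈ 3.028 km/s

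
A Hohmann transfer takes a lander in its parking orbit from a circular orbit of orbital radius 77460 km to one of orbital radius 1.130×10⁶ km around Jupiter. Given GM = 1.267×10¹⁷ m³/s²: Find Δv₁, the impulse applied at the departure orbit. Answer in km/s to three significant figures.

Δv ≈ 14.9 km/s

r₁ = 77460 km = 7.746×10⁷ m.
r₂ = 1.130×10⁶ km = 1.130×10⁹ m.
Transfer ellipse a_t = (r₁ + r₂)/2 = 6.037×10⁸ m.
At r₁: circular v_c1 = √(μ/r₁) = 40440 m/s; transfer-perijove v_p = √[μ(2/r₁ − 1/a_t)] = 55330 m/s.
Δv₁ = v_p − v_c1 = 14890 m/s.
= 14.89 km/s.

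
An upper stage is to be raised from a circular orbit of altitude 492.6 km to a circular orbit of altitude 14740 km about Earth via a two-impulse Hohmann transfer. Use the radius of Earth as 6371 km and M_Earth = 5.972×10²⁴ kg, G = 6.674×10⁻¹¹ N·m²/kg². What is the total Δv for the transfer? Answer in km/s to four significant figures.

Δv_total ≈ 3.043 km/s

μ = GM = 6.674×10⁻¹¹ × 5.972×10²⁴ = 3.986×10¹⁴ m³/s².
r₁ = 6371 + 492.6 = 6863.6 km = 6.8636×10⁶ m.
r₂ = 6371 + 14740 = 21111 km = 2.1111×10⁷ m.
Transfer ellipse a_t = (r₁ + r₂)/2 = 1.399×10⁷ m.
At r₁: circular v_c1 = √(μ/r₁) = 7620 m/s; transfer-perigee v_p = √[μ(2/r₁ − 1/a_t)] = 9362 m/s.
Δv₁ = v_p − v_c1 = 1742 m/s.
At r₂: circular v_c2 = √(μ/r₂) = 4345 m/s; transfer-apogee v_a = √[μ(2/r₂ − 1/a_t)] = 3044 m/s.
Δv₂ = v_c2 − v_a = 1301 m/s.
Total Δv = Δv₁ + Δv₂ = 3043 m/s = 3.043 km/s.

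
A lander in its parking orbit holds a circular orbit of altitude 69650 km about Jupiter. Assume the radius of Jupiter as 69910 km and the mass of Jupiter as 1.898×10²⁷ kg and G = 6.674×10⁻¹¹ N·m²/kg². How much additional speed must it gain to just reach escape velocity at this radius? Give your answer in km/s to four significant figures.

Δv ≈ 12.48 km/s

μ = GM = 6.674×10⁻¹¹ × 1.898×10²⁷ = 1.267×10¹⁷ m³/s².
r = 69910 + 69650 = 139560 km = 1.3956×10⁸ m.
Circular speed v_c = √(μ/r) = 30130 m/s.
Escape speed v_esc = √(2μ/r) = √2 × v_c = 42610 m/s.
Δv = v_esc − v_c = 12480 m/s = 12.48 km/s.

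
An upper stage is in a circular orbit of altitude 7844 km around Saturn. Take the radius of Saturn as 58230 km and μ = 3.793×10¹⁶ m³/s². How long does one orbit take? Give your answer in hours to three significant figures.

T ≈ 4.81 hours

r = 58230 + 7844 = 66074 km = 6.6074×10⁷ m.
Kepler's third law: T = 2π√(r³/μ) = 2π√((6.607×10⁷)³ / 3.793×10¹⁶).
r³/μ = 7.605×10⁶ s², so T = 2π × 2.758×10³ = 1.733×10⁴ s.
Converting: 1.733×10⁴ s ÷ 3600 = 4.813 hours.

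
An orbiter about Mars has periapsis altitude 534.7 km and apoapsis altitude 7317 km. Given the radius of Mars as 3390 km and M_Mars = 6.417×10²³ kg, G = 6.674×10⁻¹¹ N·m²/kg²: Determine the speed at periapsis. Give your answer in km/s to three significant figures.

μ = GM = 6.674×10⁻¹¹ × 6.417×10²³ = 4.283×10¹³ m³/s².
r_p = 3390 + 534.7 = 3924.7 km = 3.9247×10⁶ m.
r_a = 3390 + 7317 = 10707 km = 1.0707×10⁷ m.
Semi-major axis a = (r_p + r_a)/2 = 7315.9 km = 7.316×10⁶ m.
Vis-viva: v² = μ(2/r − 1/a) = 4.283×10¹³ × (5.096×10⁻⁷ − 1.367×10⁻⁷) = 1.597×10⁷ m²/s².
v = 3996 m/s = 3.996 km/s.

v ≈ 4.00 km/s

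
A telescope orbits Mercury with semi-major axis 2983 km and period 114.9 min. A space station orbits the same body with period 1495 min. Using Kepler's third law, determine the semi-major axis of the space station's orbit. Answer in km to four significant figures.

a₂ ≈ 16500 km

Kepler's third law: a³ ∝ T², so a₂ = a₁ (T₂/T₁)^(2/3).
T₂/T₁ = 13.01, (T₂/T₁)^(2/3) = 5.532.
a₂ = 2983 × 5.532 = 16500 km.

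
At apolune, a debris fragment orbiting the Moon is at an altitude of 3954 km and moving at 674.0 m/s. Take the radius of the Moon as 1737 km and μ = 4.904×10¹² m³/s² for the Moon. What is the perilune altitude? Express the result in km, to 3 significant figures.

r_a = 1737 + 3954 = 5691.0 km = 5.691×10⁶ m.
Specific energy ε = v²/2 − μ/r = -6.346×10⁵ J/kg, so a = −μ/(2ε) = 3.864×10⁶ m.
The apsides satisfy r_p + r_a = 2a, so the perilune radius is 2a − r_a = 2.037×10⁶ m = 2037.0 km.
Perilune altitude = 2037.0 − 1737 = 300.03 km.

perilune altitude ≈ 300 km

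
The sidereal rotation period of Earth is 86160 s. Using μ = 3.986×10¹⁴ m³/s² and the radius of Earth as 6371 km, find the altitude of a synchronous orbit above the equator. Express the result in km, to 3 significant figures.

A synchronous orbit has period T, so by Kepler's third law a = (μT²/4π²)^(1/3).
μT²/4π² = 3.986×10¹⁴ × (8.616×10⁴)² / 39.48 = 7.495×10²² m³.
a = 4.216×10⁷ m = 42163 km.
Altitude h = a − R = 42163 − 6371 = 35792 km.

h_sync ≈ 35800 km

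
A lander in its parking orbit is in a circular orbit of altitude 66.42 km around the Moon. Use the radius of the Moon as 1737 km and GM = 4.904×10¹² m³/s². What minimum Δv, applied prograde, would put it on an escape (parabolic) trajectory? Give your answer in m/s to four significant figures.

Δv ≈ 683.0 m/s

r = 1737 + 66.42 = 1803.4 km = 1.8034×10⁶ m.
Circular speed v_c = √(μ/r) = 1649 m/s.
Escape speed v_esc = √(2μ/r) = √2 × v_c = 2332 m/s.
Δv = v_esc − v_c = 683.0 m/s.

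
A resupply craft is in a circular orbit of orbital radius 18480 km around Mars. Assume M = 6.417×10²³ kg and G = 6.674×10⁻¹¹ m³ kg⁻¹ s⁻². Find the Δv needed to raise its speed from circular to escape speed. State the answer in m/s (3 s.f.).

Δv ≈ 631 m/s

μ = GM = 6.674×10⁻¹¹ × 6.417×10²³ = 4.283×10¹³ m³/s².
r = 18480 km = 1.848×10⁷ m.
Circular speed v_c = √(μ/r) = 1522 m/s.
Escape speed v_esc = √(2μ/r) = √2 × v_c = 2153 m/s.
Δv = v_esc − v_c = 630.6 m/s.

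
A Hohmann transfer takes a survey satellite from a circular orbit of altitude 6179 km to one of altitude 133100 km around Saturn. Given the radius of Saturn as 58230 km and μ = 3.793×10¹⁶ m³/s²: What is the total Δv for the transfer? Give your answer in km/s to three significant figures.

Δv_total ≈ 9.50 km/s

r₁ = 58230 + 6179 = 64409 km = 6.4409×10⁷ m.
r₂ = 58230 + 133100 = 191330 km = 1.9133×10⁸ m.
Transfer ellipse a_t = (r₁ + r₂)/2 = 1.279×10⁸ m.
At r₁: circular v_c1 = √(μ/r₁) = 24270 m/s; transfer-perikrone v_p = √[μ(2/r₁ − 1/a_t)] = 29680 m/s.
Δv₁ = v_p − v_c1 = 5417 m/s.
At r₂: circular v_c2 = √(μ/r₂) = 14080 m/s; transfer-apokrone v_a = √[μ(2/r₂ − 1/a_t)] = 9993 m/s.
Δv₂ = v_c2 − v_a = 4087 m/s.
Total Δv = Δv₁ + Δv₂ = 9504 m/s = 9.504 km/s.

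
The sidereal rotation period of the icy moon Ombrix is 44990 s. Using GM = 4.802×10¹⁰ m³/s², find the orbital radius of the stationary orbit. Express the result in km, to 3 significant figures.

A synchronous orbit has period T, so by Kepler's third law a = (μT²/4π²)^(1/3).
μT²/4π² = 4.802×10¹⁰ × (4.499×10⁴)² / 39.48 = 2.462×10¹⁸ m³.
a = 1.350×10⁶ m = 1350.3 km.

r_sync ≈ 1350 km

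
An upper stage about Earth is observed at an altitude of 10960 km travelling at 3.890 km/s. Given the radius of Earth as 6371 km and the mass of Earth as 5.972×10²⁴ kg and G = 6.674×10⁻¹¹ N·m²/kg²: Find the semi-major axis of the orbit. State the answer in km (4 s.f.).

μ = GM = 6.674×10⁻¹¹ × 5.972×10²⁴ = 3.986×10¹⁴ m³/s².
r = 6371 + 10960 = 17331 km = 1.733×10⁷ m.
Vis-viva rearranged: 1/a = 2/r − v²/μ = 1.154×10⁻⁷ − 3.797×10⁻⁸ = 7.743×10⁻⁸ m⁻¹.
a = 1.291×10⁷ m = 12914 km.

a ≈ 12910 km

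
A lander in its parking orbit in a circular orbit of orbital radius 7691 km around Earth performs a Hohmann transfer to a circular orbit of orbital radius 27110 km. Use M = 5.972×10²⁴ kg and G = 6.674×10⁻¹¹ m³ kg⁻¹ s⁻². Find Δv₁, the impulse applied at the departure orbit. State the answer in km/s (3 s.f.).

μ = GM = 6.674×10⁻¹¹ × 5.972×10²⁴ = 3.986×10¹⁴ m³/s².
r₁ = 7691 km = 7.691×10⁶ m.
r₂ = 27110 km = 2.711×10⁷ m.
Transfer ellipse a_t = (r₁ + r₂)/2 = 1.740×10⁷ m.
At r₁: circular v_c1 = √(μ/r₁) = 7199 m/s; transfer-perigee v_p = √[μ(2/r₁ − 1/a_t)] = 8986 m/s.
Δv₁ = v_p − v_c1 = 1787 m/s.
= 1.787 km/s.

Δv ≈ 1.79 km/s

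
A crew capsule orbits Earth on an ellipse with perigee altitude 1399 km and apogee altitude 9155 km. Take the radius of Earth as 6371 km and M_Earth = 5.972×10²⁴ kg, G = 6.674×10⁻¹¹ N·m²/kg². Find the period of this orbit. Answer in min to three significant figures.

T ≈ 209 min

μ = GM = 6.674×10⁻¹¹ × 5.972×10²⁴ = 3.986×10¹⁴ m³/s².
r_p = 6371 + 1399 = 7770.0 km = 7.7700×10⁶ m.
r_a = 6371 + 9155 = 15526 km = 1.5526×10⁷ m.
Semi-major axis a = (r_p + r_a)/2 = (7770.0 + 15526)/2 = 11648 km = 1.165×10⁷ m.
By Kepler's third law T = 2π√(a³/μ) = 2π × 1.991×10³ = 1.251×10⁴ s.
= 208.5 min.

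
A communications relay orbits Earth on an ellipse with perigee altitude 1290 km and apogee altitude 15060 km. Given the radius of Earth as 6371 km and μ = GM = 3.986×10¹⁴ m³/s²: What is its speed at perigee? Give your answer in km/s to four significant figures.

r_p = 6371 + 1290 = 7661.0 km = 7.6610×10⁶ m.
r_a = 6371 + 15060 = 21431 km = 2.1431×10⁷ m.
Semi-major axis a = (r_p + r_a)/2 = 14546 km = 1.455×10⁷ m.
Vis-viva: v² = μ(2/r − 1/a) = 3.986×10¹⁴ × (2.611×10⁻⁷ − 6.875×10⁻⁸) = 7.666×10⁷ m²/s².
v = 8755 m/s = 8.755 km/s.

v ≈ 8.755 km/s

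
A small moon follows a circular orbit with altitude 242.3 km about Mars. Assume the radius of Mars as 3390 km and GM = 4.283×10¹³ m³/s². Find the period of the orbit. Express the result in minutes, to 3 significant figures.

r = 3390 + 242.3 = 3632.3 km = 3.6323×10⁶ m.
Kepler's third law: T = 2π√(r³/μ) = 2π√((3.632×10⁶)³ / 4.283×10¹³).
r³/μ = 1.119×10⁶ s², so T = 2π × 1.058×10³ = 6.646×10³ s.
Converting: 6.646×10³ s ÷ 60.00 = 110.8 minutes.

T ≈ 111 minutes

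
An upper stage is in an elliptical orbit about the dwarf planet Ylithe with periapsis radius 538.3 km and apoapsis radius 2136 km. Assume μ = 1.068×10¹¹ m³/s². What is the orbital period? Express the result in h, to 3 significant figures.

T ≈ 8.26 h

Semi-major axis a = (r_p + r_a)/2 = (538.30 + 2136.0)/2 = 1337.2 km = 1.337×10⁶ m.
By Kepler's third law T = 2π√(a³/μ) = 2π × 4.731×10³ = 2.973×10⁴ s.
= 8.258 h.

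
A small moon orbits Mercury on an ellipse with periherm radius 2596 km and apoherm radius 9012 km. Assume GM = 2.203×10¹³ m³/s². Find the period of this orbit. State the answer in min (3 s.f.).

Semi-major axis a = (r_p + r_a)/2 = (2596.0 + 9012.0)/2 = 5804.0 km = 5.804×10⁶ m.
By Kepler's third law T = 2π√(a³/μ) = 2π × 2.979×10³ = 1.872×10⁴ s.
= 312.0 min.

T ≈ 312 min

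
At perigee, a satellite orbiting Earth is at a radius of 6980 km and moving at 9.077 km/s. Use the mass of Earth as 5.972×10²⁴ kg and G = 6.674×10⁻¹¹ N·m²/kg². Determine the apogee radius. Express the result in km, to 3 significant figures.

apogee radius ≈ 18100 km

μ = GM = 6.674×10⁻¹¹ × 5.972×10²⁴ = 3.986×10¹⁴ m³/s².
r_p = 6.980×10⁶ m.
Specific energy ε = v²/2 − μ/r = -1.591×10⁷ J/kg, so a = −μ/(2ε) = 1.253×10⁷ m.
The apsides satisfy r_p + r_a = 2a, so the apogee radius is 2a − r_p = 1.808×10⁷ m = 18078 km.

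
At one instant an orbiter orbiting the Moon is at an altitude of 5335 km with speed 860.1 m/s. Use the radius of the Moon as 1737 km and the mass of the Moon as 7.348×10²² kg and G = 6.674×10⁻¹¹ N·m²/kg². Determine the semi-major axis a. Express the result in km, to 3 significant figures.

a ≈ 7580 km

μ = GM = 6.674×10⁻¹¹ × 7.348×10²² = 4.904×10¹² m³/s².
r = 1737 + 5335 = 7072.0 km = 7.072×10⁶ m.
Specific orbital energy ε = v²/2 − μ/r = (860.1)²/2 − 4.904×10¹²/7.072×10⁶ = -3.236×10⁵ J/kg.
Since ε = −μ/(2a), a = −μ/(2ε) = 7.578×10⁶ m = 7578.3 km.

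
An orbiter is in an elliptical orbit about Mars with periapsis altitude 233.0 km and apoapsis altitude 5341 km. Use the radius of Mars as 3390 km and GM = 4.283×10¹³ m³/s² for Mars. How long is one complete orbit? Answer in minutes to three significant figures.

T ≈ 246 minutes

r_p = 3390 + 233.0 = 3623.0 km = 3.6230×10⁶ m.
r_a = 3390 + 5341 = 8731.0 km = 8.7310×10⁶ m.
Semi-major axis a = (r_p + r_a)/2 = (3623.0 + 8731.0)/2 = 6177.0 km = 6.177×10⁶ m.
By Kepler's third law T = 2π√(a³/μ) = 2π × 2.346×10³ = 1.474×10⁴ s.
= 245.7 minutes.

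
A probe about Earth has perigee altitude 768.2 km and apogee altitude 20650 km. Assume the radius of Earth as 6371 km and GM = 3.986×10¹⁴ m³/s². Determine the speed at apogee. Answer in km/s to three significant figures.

r_p = 6371 + 768.2 = 7139.2 km = 7.1392×10⁶ m.
r_a = 6371 + 20650 = 27021 km = 2.7021×10⁷ m.
Semi-major axis a = (r_p + r_a)/2 = 17080 km = 1.708×10⁷ m.
Vis-viva: v² = μ(2/r − 1/a) = 3.986×10¹⁴ × (7.402×10⁻⁸ − 5.855×10⁻⁸) = 6.166×10⁶ m²/s².
v = 2483 m/s = 2.483 km/s.

v ≈ 2.48 km/s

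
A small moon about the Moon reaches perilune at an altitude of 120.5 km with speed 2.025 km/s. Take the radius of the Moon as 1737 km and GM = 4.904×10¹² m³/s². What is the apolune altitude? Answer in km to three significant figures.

r_p = 1737 + 120.5 = 1857.5 km = 1.858×10⁶ m.
Specific energy ε = v²/2 − μ/r = -5.898×10⁵ J/kg, so a = −μ/(2ε) = 4.157×10⁶ m.
The apsides satisfy r_p + r_a = 2a, so the apolune radius is 2a − r_p = 6.457×10⁶ m = 6457.3 km.
Apolune altitude = 6457.3 − 1737 = 4720.3 km.

apolune altitude ≈ 4720 km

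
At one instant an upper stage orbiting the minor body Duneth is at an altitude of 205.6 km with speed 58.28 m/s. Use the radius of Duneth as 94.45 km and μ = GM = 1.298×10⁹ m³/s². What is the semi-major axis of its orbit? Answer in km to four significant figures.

a ≈ 247.0 km

r = 94.45 + 205.6 = 300.05 km = 3.000×10⁵ m.
Specific orbital energy ε = v²/2 − μ/r = (58.28)²/2 − 1.298×10⁹/3.000×10⁵ = -2.628×10³ J/kg.
Since ε = −μ/(2a), a = −μ/(2ε) = 2.470×10⁵ m = 246.99 km.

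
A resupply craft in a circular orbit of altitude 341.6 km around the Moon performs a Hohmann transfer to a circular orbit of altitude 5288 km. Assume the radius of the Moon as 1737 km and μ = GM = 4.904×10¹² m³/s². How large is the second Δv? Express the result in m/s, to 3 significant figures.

Δv ≈ 271 m/s

r₁ = 1737 + 341.6 = 2078.6 km = 2.0786×10⁶ m.
r₂ = 1737 + 5288 = 7025.0 km = 7.0250×10⁶ m.
Transfer ellipse a_t = (r₁ + r₂)/2 = 4.552×10⁶ m.
At r₁: circular v_c1 = √(μ/r₁) = 1536 m/s; transfer-perilune v_p = √[μ(2/r₁ − 1/a_t)] = 1908 m/s.
At r₂: circular v_c2 = √(μ/r₂) = 835.5 m/s; transfer-apolune v_a = √[μ(2/r₂ − 1/a_t)] = 564.6 m/s.
Δv₂ = v_c2 − v_a = 270.9 m/s.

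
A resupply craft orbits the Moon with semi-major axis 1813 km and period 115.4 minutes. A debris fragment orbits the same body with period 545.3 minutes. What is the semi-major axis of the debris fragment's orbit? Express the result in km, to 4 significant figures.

Kepler's third law: a³ ∝ T², so a₂ = a₁ (T₂/T₁)^(2/3).
T₂/T₁ = 4.725, (T₂/T₁)^(2/3) = 2.816.
a₂ = 1813 × 2.816 = 5105 km.

a₂ ≈ 5105 km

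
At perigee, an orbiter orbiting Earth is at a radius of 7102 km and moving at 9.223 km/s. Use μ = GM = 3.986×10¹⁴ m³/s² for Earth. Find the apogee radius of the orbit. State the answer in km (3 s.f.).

r_p = 7.102×10⁶ m.
Specific energy ε = v²/2 − μ/r = -1.359×10⁷ J/kg, so a = −μ/(2ε) = 1.466×10⁷ m.
The apsides satisfy r_p + r_a = 2a, so the apogee radius is 2a − r_p = 2.222×10⁷ m = 22222 km.

apogee radius ≈ 22200 km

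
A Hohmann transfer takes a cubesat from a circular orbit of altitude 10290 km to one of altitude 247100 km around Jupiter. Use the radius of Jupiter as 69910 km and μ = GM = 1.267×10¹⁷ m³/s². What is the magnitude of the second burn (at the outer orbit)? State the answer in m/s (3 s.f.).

Δv ≈ 7290 m/s

r₁ = 69910 + 10290 = 80200 km = 8.0200×10⁷ m.
r₂ = 69910 + 247100 = 317010 km = 3.1701×10⁸ m.
Transfer ellipse a_t = (r₁ + r₂)/2 = 1.986×10⁸ m.
At r₁: circular v_c1 = √(μ/r₁) = 39750 m/s; transfer-perijove v_p = √[μ(2/r₁ − 1/a_t)] = 50220 m/s.
At r₂: circular v_c2 = √(μ/r₂) = 19990 m/s; transfer-apojove v_a = √[μ(2/r₂ − 1/a_t)] = 12700 m/s.
Δv₂ = v_c2 − v_a = 7288 m/s.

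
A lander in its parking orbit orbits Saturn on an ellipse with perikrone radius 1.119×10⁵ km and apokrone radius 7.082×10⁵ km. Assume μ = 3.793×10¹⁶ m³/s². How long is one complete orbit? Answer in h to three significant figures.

T ≈ 74.4 h

Semi-major axis a = (r_p + r_a)/2 = (1.1190×10⁵ + 7.0820×10⁵)/2 = 4.1005×10⁵ km = 4.100×10⁸ m.
By Kepler's third law T = 2π√(a³/μ) = 2π × 4.263×10⁴ = 2.679×10⁵ s.
= 74.41 h.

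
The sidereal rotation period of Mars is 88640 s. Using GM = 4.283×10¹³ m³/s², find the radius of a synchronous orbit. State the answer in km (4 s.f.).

r_sync ≈ 20430 km

A synchronous orbit has period T, so by Kepler's third law a = (μT²/4π²)^(1/3).
μT²/4π² = 4.283×10¹³ × (8.864×10⁴)² / 39.48 = 8.524×10²¹ m³.
a = 2.043×10⁷ m = 20428 km.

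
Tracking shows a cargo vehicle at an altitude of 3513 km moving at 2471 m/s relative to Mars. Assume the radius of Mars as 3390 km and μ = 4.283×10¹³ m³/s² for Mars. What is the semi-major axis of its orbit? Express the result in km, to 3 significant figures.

a ≈ 6790 km

r = 3390 + 3513 = 6903.0 km = 6.903×10⁶ m.
Specific orbital energy ε = v²/2 − μ/r = (2471)²/2 − 4.283×10¹³/6.903×10⁶ = -3.152×10⁶ J/kg.
Since ε = −μ/(2a), a = −μ/(2ε) = 6.795×10⁶ m = 6794.9 km.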